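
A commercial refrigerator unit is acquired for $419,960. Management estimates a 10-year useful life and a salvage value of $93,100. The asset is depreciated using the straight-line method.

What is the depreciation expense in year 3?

$32,686

Depreciable base = $419,960 − $93,100 = $326,860.
Annual expense = $326,860 / 10 = $32,686.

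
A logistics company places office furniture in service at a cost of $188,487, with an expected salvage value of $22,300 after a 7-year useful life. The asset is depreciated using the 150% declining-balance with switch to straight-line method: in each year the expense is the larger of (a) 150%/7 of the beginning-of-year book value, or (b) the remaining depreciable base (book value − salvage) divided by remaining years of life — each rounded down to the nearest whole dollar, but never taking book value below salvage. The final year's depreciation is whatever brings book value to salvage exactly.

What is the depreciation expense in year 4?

$19,591

Depreciable base = $188,487 − $22,300 = $166,187.
Year 1: DB = ⌊$188,487 × 150%/7⌋ = $40,390; SL = ⌊$166,187/7⌋ = $23,741 → take DB $40,390. Book value $148,097.
Year 2: DB = ⌊$148,097 × 150%/7⌋ = $31,735; SL = ⌊$125,797/6⌋ = $20,966 → take DB $31,735. Book value $116,362.
Year 3: DB = ⌊$116,362 × 150%/7⌋ = $24,934; SL = ⌊$94,062/5⌋ = $18,812 → take DB $24,934. Book value $91,428.
Year 4: DB = ⌊$91,428 × 150%/7⌋ = $19,591; SL = ⌊$69,128/4⌋ = $17,282 → take DB $19,591. Book value $71,837.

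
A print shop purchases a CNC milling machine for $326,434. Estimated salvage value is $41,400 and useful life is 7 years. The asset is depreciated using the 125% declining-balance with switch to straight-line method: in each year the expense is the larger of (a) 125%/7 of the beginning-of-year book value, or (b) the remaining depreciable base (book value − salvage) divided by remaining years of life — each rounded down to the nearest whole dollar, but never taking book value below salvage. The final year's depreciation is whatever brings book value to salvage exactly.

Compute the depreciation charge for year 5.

$34,882

Depreciable base = $326,434 − $41,400 = $285,034.
Year 1: DB = ⌊$326,434 × 125%/7⌋ = $58,291; SL = ⌊$285,034/7⌋ = $40,719 → take DB $58,291. Book value $268,143.
Year 2: DB = ⌊$268,143 × 125%/7⌋ = $47,882; SL = ⌊$226,743/6⌋ = $37,790 → take DB $47,882. Book value $220,261.
Year 3: DB = ⌊$220,261 × 125%/7⌋ = $39,332; SL = ⌊$178,861/5⌋ = $35,772 → take DB $39,332. Book value $180,929.
Year 4: DB = ⌊$180,929 × 125%/7⌋ = $32,308; SL = ⌊$139,529/4⌋ = $34,882 → take SL $34,882. Book value $146,047.
Year 5: DB = ⌊$146,047 × 125%/7⌋ = $26,079; SL = ⌊$104,647/3⌋ = $34,882 → take SL $34,882. Book value $111,165.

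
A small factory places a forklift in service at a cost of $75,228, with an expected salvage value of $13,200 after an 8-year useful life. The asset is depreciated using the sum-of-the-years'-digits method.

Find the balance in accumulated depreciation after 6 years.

$56,859

Depreciable base = $75,228 − $13,200 = $62,028.
Sum of the years' digits = 8+7+6+5+4+3+2+1 = 36.
Year 1: $62,028 × 8/36 = $13,784. Book value $61,444.
Year 2: $62,028 × 7/36 = $12,061. Book value $49,383.
Year 3: $62,028 × 6/36 = $10,338. Book value $39,045.
Year 4: $62,028 × 5/36 = $8,615. Book value $30,430.
Year 5: $62,028 × 4/36 = $6,892. Book value $23,538.
Year 6: $62,028 × 3/36 = $5,169. Book value $18,369.
Accumulated through year 6 = $75,228 − $18,369 = $56,859.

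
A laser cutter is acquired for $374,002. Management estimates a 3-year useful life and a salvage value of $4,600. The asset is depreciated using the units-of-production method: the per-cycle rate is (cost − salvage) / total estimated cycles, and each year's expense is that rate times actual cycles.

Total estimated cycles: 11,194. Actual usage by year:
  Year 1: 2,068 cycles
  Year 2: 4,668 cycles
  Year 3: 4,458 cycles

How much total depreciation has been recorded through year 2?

$222,288

Depreciable base = $374,002 − $4,600 = $369,402.
Rate = $369,402 / 11,194 cycles = $33 per cycle.
Year 1: 2,068 × $33 = $68,244. Book value $305,758.
Year 2: 4,668 × $33 = $154,044. Book value $151,714.
Accumulated through year 2 = $374,002 − $151,714 = $222,288.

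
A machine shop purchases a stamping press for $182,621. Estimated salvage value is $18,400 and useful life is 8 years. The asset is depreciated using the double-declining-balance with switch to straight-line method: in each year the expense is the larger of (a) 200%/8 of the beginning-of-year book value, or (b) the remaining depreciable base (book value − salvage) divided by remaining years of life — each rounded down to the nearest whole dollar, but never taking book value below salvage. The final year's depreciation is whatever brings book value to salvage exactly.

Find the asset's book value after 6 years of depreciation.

Depreciable base = $182,621 − $18,400 = $164,221.
Year 1: DB = ⌊$182,621 × 200%/8⌋ = $45,655; SL = ⌊$164,221/8⌋ = $20,527 → take DB $45,655. Book value $136,966.
Year 2: DB = ⌊$136,966 × 200%/8⌋ = $34,241; SL = ⌊$118,566/7⌋ = $16,938 → take DB $34,241. Book value $102,725.
Year 3: DB = ⌊$102,725 × 200%/8⌋ = $25,681; SL = ⌊$84,325/6⌋ = $14,054 → take DB $25,681. Book value $77,044.
Year 4: DB = ⌊$77,044 × 200%/8⌋ = $19,261; SL = ⌊$58,644/5⌋ = $11,728 → take DB $19,261. Book value $57,783.
Year 5: DB = ⌊$57,783 × 200%/8⌋ = $14,445; SL = ⌊$39,383/4⌋ = $9,845 → take DB $14,445. Book value $43,338.
Year 6: DB = ⌊$43,338 × 200%/8⌋ = $10,834; SL = ⌊$24,938/3⌋ = $8,312 → take DB $10,834. Book value $32,504.

$32,504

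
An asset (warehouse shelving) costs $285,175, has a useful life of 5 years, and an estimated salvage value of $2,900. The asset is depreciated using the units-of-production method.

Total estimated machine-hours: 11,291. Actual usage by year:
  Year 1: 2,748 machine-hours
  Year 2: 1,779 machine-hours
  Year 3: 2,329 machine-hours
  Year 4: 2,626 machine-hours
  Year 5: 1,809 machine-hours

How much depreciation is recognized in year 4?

$65,650

Depreciable base = $285,175 − $2,900 = $282,275.
Rate = $282,275 / 11,291 machine-hours = $25 per machine-hour.
Year 1: 2,748 × $25 = $68,700. Book value $216,475.
Year 2: 1,779 × $25 = $44,475. Book value $172,000.
Year 3: 2,329 × $25 = $58,225. Book value $113,775.
Year 4: 2,626 × $25 = $65,650. Book value $48,125.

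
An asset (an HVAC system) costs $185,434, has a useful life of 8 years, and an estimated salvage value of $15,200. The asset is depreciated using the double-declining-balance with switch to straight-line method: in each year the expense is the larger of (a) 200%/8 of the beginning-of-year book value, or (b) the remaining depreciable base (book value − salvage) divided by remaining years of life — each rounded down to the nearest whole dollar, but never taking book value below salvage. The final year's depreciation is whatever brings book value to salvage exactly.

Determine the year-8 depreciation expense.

$8,903

Depreciable base = $185,434 − $15,200 = $170,234.
Year 1: DB = ⌊$185,434 × 200%/8⌋ = $46,358; SL = ⌊$170,234/8⌋ = $21,279 → take DB $46,358. Book value $139,076.
Year 2: DB = ⌊$139,076 × 200%/8⌋ = $34,769; SL = ⌊$123,876/7⌋ = $17,696 → take DB $34,769. Book value $104,307.
Year 3: DB = ⌊$104,307 × 200%/8⌋ = $26,076; SL = ⌊$89,107/6⌋ = $14,851 → take DB $26,076. Book value $78,231.
Year 4: DB = ⌊$78,231 × 200%/8⌋ = $19,557; SL = ⌊$63,031/5⌋ = $12,606 → take DB $19,557. Book value $58,674.
Year 5: DB = ⌊$58,674 × 200%/8⌋ = $14,668; SL = ⌊$43,474/4⌋ = $10,868 → take DB $14,668. Book value $44,006.
Year 6: DB = ⌊$44,006 × 200%/8⌋ = $11,001; SL = ⌊$28,806/3⌋ = $9,602 → take DB $11,001. Book value $33,005.
Year 7: DB = ⌊$33,005 × 200%/8⌋ = $8,251; SL = ⌊$17,805/2⌋ = $8,902 → take SL $8,902. Book value $24,103.
Year 8 (final): $24,103 − $15,200 = $8,903. Book value $15,200.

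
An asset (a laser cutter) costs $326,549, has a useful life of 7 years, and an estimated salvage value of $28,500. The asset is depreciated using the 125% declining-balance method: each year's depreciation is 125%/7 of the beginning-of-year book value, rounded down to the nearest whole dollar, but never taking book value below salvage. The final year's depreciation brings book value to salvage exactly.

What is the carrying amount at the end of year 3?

Depreciable base = $326,549 − $28,500 = $298,049.
Year 1: ⌊$326,549 × 125%/7⌋ = $58,312. Book value $268,237.
Year 2: ⌊$268,237 × 125%/7⌋ = $47,899. Book value $220,338.
Year 3: ⌊$220,338 × 125%/7⌋ = $39,346. Book value $180,992.

$180,992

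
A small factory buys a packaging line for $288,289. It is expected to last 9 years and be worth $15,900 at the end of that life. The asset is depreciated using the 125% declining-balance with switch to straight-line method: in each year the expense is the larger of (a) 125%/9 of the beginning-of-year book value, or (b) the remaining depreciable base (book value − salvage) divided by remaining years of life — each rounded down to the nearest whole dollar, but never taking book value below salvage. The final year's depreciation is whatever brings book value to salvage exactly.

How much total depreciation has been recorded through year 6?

Depreciable base = $288,289 − $15,900 = $272,389.
Year 1: DB = ⌊$288,289 × 125%/9⌋ = $40,040; SL = ⌊$272,389/9⌋ = $30,265 → take DB $40,040. Book value $248,249.
Year 2: DB = ⌊$248,249 × 125%/9⌋ = $34,479; SL = ⌊$232,349/8⌋ = $29,043 → take DB $34,479. Book value $213,770.
Year 3: DB = ⌊$213,770 × 125%/9⌋ = $29,690; SL = ⌊$197,870/7⌋ = $28,267 → take DB $29,690. Book value $184,080.
Year 4: DB = ⌊$184,080 × 125%/9⌋ = $25,566; SL = ⌊$168,180/6⌋ = $28,030 → take SL $28,030. Book value $156,050.
Year 5: DB = ⌊$156,050 × 125%/9⌋ = $21,673; SL = ⌊$140,150/5⌋ = $28,030 → take SL $28,030. Book value $128,020.
Year 6: DB = ⌊$128,020 × 125%/9⌋ = $17,780; SL = ⌊$112,120/4⌋ = $28,030 → take SL $28,030. Book value $99,990.
Accumulated through year 6 = $288,289 − $99,990 = $188,299.

$188,299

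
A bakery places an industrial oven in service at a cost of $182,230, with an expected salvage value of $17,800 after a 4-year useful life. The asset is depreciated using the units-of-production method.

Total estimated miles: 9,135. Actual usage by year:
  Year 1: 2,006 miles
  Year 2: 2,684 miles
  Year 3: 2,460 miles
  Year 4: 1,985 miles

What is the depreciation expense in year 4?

$35,730

Depreciable base = $182,230 − $17,800 = $164,430.
Rate = $164,430 / 9,135 miles = $18 per mile.
Year 1: 2,006 × $18 = $36,108. Book value $146,122.
Year 2: 2,684 × $18 = $48,312. Book value $97,810.
Year 3: 2,460 × $18 = $44,280. Book value $53,530.
Year 4: 1,985 × $18 = $35,730. Book value $17,800.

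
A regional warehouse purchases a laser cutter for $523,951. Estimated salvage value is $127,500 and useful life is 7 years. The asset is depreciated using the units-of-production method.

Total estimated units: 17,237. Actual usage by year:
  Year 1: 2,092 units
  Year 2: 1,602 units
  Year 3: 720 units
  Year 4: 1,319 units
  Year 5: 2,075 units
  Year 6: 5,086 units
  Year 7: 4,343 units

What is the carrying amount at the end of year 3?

$422,429

Depreciable base = $523,951 − $127,500 = $396,451.
Rate = $396,451 / 17,237 units = $23 per unit.
Year 1: 2,092 × $23 = $48,116. Book value $475,835.
Year 2: 1,602 × $23 = $36,846. Book value $438,989.
Year 3: 720 × $23 = $16,560. Book value $422,429.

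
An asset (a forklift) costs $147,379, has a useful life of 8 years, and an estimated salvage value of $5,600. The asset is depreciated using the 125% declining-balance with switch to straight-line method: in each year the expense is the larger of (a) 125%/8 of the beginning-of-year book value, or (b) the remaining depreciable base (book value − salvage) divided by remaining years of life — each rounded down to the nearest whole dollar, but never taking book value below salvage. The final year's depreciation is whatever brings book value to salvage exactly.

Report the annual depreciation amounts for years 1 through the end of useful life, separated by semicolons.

$23,027; $19,430; $16,553; $16,553; $16,554; $16,554; $16,554; $16,554

Depreciable base = $147,379 − $5,600 = $141,779.
Year 1: DB = ⌊$147,379 × 125%/8⌋ = $23,027; SL = ⌊$141,779/8⌋ = $17,722 → take DB $23,027. Book value $124,352.
Year 2: DB = ⌊$124,352 × 125%/8⌋ = $19,430; SL = ⌊$118,752/7⌋ = $16,964 → take DB $19,430. Book value $104,922.
Year 3: DB = ⌊$104,922 × 125%/8⌋ = $16,394; SL = ⌊$99,322/6⌋ = $16,553 → take SL $16,553. Book value $88,369.
Year 4: DB = ⌊$88,369 × 125%/8⌋ = $13,807; SL = ⌊$82,769/5⌋ = $16,553 → take SL $16,553. Book value $71,816.
Year 5: DB = ⌊$71,816 × 125%/8⌋ = $11,221; SL = ⌊$66,216/4⌋ = $16,554 → take SL $16,554. Book value $55,262.
Year 6: DB = ⌊$55,262 × 125%/8⌋ = $8,634; SL = ⌊$49,662/3⌋ = $16,554 → take SL $16,554. Book value $38,708.
Year 7: DB = ⌊$38,708 × 125%/8⌋ = $6,048; SL = ⌊$33,108/2⌋ = $16,554 → take SL $16,554. Book value $22,154.
Year 8 (final): $22,154 − $5,600 = $16,554. Book value $5,600.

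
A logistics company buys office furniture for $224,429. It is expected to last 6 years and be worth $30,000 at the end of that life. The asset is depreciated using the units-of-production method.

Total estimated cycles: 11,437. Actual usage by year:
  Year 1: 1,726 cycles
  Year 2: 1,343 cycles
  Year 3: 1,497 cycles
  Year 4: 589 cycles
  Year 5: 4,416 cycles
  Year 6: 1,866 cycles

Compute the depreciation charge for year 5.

$75,072

Depreciable base = $224,429 − $30,000 = $194,429.
Rate = $194,429 / 11,437 cycles = $17 per cycle.
Year 1: 1,726 × $17 = $29,342. Book value $195,087.
Year 2: 1,343 × $17 = $22,831. Book value $172,256.
Year 3: 1,497 × $17 = $25,449. Book value $146,807.
Year 4: 589 × $17 = $10,013. Book value $136,794.
Year 5: 4,416 × $17 = $75,072. Book value $61,722.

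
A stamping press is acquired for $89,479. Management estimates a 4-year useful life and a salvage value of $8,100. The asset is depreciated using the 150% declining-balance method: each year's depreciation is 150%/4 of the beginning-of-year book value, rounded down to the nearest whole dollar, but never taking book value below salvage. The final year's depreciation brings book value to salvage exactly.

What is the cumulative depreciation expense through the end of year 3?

Depreciable base = $89,479 − $8,100 = $81,379.
Year 1: ⌊$89,479 × 150%/4⌋ = $33,554. Book value $55,925.
Year 2: ⌊$55,925 × 150%/4⌋ = $20,971. Book value $34,954.
Year 3: ⌊$34,954 × 150%/4⌋ = $13,107. Book value $21,847.
Accumulated through year 3 = $89,479 − $21,847 = $67,632.

$67,632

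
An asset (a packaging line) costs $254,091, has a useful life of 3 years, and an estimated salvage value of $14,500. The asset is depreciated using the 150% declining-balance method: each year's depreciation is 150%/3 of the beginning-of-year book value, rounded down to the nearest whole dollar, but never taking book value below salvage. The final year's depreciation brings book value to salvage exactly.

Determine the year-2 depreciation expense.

Depreciable base = $254,091 − $14,500 = $239,591.
Year 1: ⌊$254,091 × 150%/3⌋ = $127,045. Book value $127,046.
Year 2: ⌊$127,046 × 150%/3⌋ = $63,523. Book value $63,523.

$63,523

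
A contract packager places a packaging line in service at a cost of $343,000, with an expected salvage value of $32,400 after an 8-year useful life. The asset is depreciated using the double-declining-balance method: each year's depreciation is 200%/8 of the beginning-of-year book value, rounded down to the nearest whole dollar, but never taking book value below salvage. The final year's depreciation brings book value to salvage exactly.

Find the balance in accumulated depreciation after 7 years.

Depreciable base = $343,000 − $32,400 = $310,600.
Year 1: ⌊$343,000 × 200%/8⌋ = $85,750. Book value $257,250.
Year 2: ⌊$257,250 × 200%/8⌋ = $64,312. Book value $192,938.
Year 3: ⌊$192,938 × 200%/8⌋ = $48,234. Book value $144,704.
Year 4: ⌊$144,704 × 200%/8⌋ = $36,176. Book value $108,528.
Year 5: ⌊$108,528 × 200%/8⌋ = $27,132. Book value $81,396.
Year 6: ⌊$81,396 × 200%/8⌋ = $20,349. Book value $61,047.
Year 7: ⌊$61,047 × 200%/8⌋ = $15,261. Book value $45,786.
Accumulated through year 7 = $343,000 − $45,786 = $297,214.

$297,214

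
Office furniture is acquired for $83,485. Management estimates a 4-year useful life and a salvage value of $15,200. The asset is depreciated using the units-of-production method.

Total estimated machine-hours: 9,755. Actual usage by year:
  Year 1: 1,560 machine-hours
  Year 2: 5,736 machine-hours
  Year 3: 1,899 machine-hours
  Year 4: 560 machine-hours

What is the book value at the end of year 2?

Depreciable base = $83,485 − $15,200 = $68,285.
Rate = $68,285 / 9,755 machine-hours = $7 per machine-hour.
Year 1: 1,560 × $7 = $10,920. Book value $72,565.
Year 2: 5,736 × $7 = $40,152. Book value $32,413.

$32,413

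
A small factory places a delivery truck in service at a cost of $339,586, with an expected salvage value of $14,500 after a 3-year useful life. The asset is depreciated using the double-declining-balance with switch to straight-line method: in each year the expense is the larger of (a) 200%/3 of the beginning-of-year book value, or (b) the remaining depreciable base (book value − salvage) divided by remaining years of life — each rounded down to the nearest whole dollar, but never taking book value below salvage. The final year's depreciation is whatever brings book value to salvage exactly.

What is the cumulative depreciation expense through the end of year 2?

$301,854

Depreciable base = $339,586 − $14,500 = $325,086.
Year 1: DB = ⌊$339,586 × 200%/3⌋ = $226,390; SL = ⌊$325,086/3⌋ = $108,362 → take DB $226,390. Book value $113,196.
Year 2: DB = ⌊$113,196 × 200%/3⌋ = $75,464; SL = ⌊$98,696/2⌋ = $49,348 → take DB $75,464. Book value $37,732.
Accumulated through year 2 = $339,586 − $37,732 = $301,854.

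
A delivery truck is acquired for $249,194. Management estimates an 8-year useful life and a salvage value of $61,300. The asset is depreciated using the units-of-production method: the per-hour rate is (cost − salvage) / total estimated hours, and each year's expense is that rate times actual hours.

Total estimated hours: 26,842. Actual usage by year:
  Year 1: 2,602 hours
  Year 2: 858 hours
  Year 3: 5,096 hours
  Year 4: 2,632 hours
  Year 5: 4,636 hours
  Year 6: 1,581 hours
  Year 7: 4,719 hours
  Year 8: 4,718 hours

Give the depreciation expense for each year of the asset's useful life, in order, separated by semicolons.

Depreciable base = $249,194 − $61,300 = $187,894.
Rate = $187,894 / 26,842 hours = $7 per hour.
Year 1: 2,602 × $7 = $18,214. Book value $230,980.
Year 2: 858 × $7 = $6,006. Book value $224,974.
Year 3: 5,096 × $7 = $35,672. Book value $189,302.
Year 4: 2,632 × $7 = $18,424. Book value $170,878.
Year 5: 4,636 × $7 = $32,452. Book value $138,426.
Year 6: 1,581 × $7 = $11,067. Book value $127,359.
Year 7: 4,719 × $7 = $33,033. Book value $94,326.
Year 8: 4,718 × $7 = $33,026. Book value $61,300.

$18,214; $6,006; $35,672; $18,424; $32,452; $11,067; $33,033; $33,026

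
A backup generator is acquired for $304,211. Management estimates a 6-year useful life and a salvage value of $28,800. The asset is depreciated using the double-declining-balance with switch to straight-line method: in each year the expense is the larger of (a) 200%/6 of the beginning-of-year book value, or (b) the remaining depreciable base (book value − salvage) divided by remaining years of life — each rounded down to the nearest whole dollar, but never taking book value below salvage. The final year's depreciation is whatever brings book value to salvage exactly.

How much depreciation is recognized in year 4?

$30,046

Depreciable base = $304,211 − $28,800 = $275,411.
Year 1: DB = ⌊$304,211 × 200%/6⌋ = $101,403; SL = ⌊$275,411/6⌋ = $45,901 → take DB $101,403. Book value $202,808.
Year 2: DB = ⌊$202,808 × 200%/6⌋ = $67,602; SL = ⌊$174,008/5⌋ = $34,801 → take DB $67,602. Book value $135,206.
Year 3: DB = ⌊$135,206 × 200%/6⌋ = $45,068; SL = ⌊$106,406/4⌋ = $26,601 → take DB $45,068. Book value $90,138.
Year 4: DB = ⌊$90,138 × 200%/6⌋ = $30,046; SL = ⌊$61,338/3⌋ = $20,446 → take DB $30,046. Book value $60,092.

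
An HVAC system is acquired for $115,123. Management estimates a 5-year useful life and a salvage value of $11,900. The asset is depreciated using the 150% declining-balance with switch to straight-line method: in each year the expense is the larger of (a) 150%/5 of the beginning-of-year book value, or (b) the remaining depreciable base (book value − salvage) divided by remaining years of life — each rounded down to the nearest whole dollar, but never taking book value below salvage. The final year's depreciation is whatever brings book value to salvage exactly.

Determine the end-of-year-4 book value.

Depreciable base = $115,123 − $11,900 = $103,223.
Year 1: DB = ⌊$115,123 × 150%/5⌋ = $34,536; SL = ⌊$103,223/5⌋ = $20,644 → take DB $34,536. Book value $80,587.
Year 2: DB = ⌊$80,587 × 150%/5⌋ = $24,176; SL = ⌊$68,687/4⌋ = $17,171 → take DB $24,176. Book value $56,411.
Year 3: DB = ⌊$56,411 × 150%/5⌋ = $16,923; SL = ⌊$44,511/3⌋ = $14,837 → take DB $16,923. Book value $39,488.
Year 4: DB = ⌊$39,488 × 150%/5⌋ = $11,846; SL = ⌊$27,588/2⌋ = $13,794 → take SL $13,794. Book value $25,694.

$25,694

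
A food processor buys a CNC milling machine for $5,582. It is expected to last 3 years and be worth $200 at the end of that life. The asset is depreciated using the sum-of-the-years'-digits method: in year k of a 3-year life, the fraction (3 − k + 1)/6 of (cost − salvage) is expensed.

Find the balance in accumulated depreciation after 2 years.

$4,485

Depreciable base = $5,582 − $200 = $5,382.
Sum of the years' digits = 3+2+1 = 6.
Year 1: $5,382 × 3/6 = $2,691. Book value $2,891.
Year 2: $5,382 × 2/6 = $1,794. Book value $1,097.
Accumulated through year 2 = $5,582 − $1,097 = $4,485.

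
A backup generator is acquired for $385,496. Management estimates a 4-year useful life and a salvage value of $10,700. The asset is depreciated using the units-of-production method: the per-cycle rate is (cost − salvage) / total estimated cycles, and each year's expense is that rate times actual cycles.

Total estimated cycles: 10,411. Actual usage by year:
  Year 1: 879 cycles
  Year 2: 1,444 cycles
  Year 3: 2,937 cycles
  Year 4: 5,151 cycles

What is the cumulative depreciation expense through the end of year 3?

$189,360

Depreciable base = $385,496 − $10,700 = $374,796.
Rate = $374,796 / 10,411 cycles = $36 per cycle.
Year 1: 879 × $36 = $31,644. Book value $353,852.
Year 2: 1,444 × $36 = $51,984. Book value $301,868.
Year 3: 2,937 × $36 = $105,732. Book value $196,136.
Accumulated through year 3 = $385,496 − $196,136 = $189,360.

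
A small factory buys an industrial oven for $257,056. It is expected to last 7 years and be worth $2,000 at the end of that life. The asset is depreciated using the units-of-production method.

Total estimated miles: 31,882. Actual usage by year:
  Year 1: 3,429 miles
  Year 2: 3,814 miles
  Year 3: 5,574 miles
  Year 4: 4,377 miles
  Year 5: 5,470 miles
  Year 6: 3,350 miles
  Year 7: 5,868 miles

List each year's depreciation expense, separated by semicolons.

$27,432; $30,512; $44,592; $35,016; $43,760; $26,800; $46,944

Depreciable base = $257,056 − $2,000 = $255,056.
Rate = $255,056 / 31,882 miles = $8 per mile.
Year 1: 3,429 × $8 = $27,432. Book value $229,624.
Year 2: 3,814 × $8 = $30,512. Book value $199,112.
Year 3: 5,574 × $8 = $44,592. Book value $154,520.
Year 4: 4,377 × $8 = $35,016. Book value $119,504.
Year 5: 5,470 × $8 = $43,760. Book value $75,744.
Year 6: 3,350 × $8 = $26,800. Book value $48,944.
Year 7: 5,868 × $8 = $46,944. Book value $2,000.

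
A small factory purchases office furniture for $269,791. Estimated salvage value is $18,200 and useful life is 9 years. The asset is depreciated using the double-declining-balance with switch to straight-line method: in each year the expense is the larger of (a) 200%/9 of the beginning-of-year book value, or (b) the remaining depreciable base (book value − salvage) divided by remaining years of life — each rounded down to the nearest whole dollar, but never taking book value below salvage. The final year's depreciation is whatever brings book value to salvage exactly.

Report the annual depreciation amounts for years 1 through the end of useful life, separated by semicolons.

Depreciable base = $269,791 − $18,200 = $251,591.
Year 1: DB = ⌊$269,791 × 200%/9⌋ = $59,953; SL = ⌊$251,591/9⌋ = $27,954 → take DB $59,953. Book value $209,838.
Year 2: DB = ⌊$209,838 × 200%/9⌋ = $46,630; SL = ⌊$191,638/8⌋ = $23,954 → take DB $46,630. Book value $163,208.
Year 3: DB = ⌊$163,208 × 200%/9⌋ = $36,268; SL = ⌊$145,008/7⌋ = $20,715 → take DB $36,268. Book value $126,940.
Year 4: DB = ⌊$126,940 × 200%/9⌋ = $28,208; SL = ⌊$108,740/6⌋ = $18,123 → take DB $28,208. Book value $98,732.
Year 5: DB = ⌊$98,732 × 200%/9⌋ = $21,940; SL = ⌊$80,532/5⌋ = $16,106 → take DB $21,940. Book value $76,792.
Year 6: DB = ⌊$76,792 × 200%/9⌋ = $17,064; SL = ⌊$58,592/4⌋ = $14,648 → take DB $17,064. Book value $59,728.
Year 7: DB = ⌊$59,728 × 200%/9⌋ = $13,272; SL = ⌊$41,528/3⌋ = $13,842 → take SL $13,842. Book value $45,886.
Year 8: DB = ⌊$45,886 × 200%/9⌋ = $10,196; SL = ⌊$27,686/2⌋ = $13,843 → take SL $13,843. Book value $32,043.
Year 9 (final): $32,043 − $18,200 = $13,843. Book value $18,200.

$59,953; $46,630; $36,268; $28,208; $21,940; $17,064; $13,842; $13,843; $13,843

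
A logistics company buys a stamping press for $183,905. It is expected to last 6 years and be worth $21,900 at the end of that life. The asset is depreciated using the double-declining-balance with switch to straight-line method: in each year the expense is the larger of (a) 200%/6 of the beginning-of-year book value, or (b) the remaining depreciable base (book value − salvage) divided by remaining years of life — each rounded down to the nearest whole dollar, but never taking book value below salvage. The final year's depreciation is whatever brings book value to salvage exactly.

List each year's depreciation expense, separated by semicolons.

$61,301; $40,868; $27,245; $18,163; $12,109; $2,319

Depreciable base = $183,905 − $21,900 = $162,005.
Year 1: DB = ⌊$183,905 × 200%/6⌋ = $61,301; SL = ⌊$162,005/6⌋ = $27,000 → take DB $61,301. Book value $122,604.
Year 2: DB = ⌊$122,604 × 200%/6⌋ = $40,868; SL = ⌊$100,704/5⌋ = $20,140 → take DB $40,868. Book value $81,736.
Year 3: DB = ⌊$81,736 × 200%/6⌋ = $27,245; SL = ⌊$59,836/4⌋ = $14,959 → take DB $27,245. Book value $54,491.
Year 4: DB = ⌊$54,491 × 200%/6⌋ = $18,163; SL = ⌊$32,591/3⌋ = $10,863 → take DB $18,163. Book value $36,328.
Year 5: DB = ⌊$36,328 × 200%/6⌋ = $12,109; SL = ⌊$14,428/2⌋ = $7,214 → take DB $12,109. Book value $24,219.
Year 6 (final): $24,219 − $21,900 = $2,319. Book value $21,900.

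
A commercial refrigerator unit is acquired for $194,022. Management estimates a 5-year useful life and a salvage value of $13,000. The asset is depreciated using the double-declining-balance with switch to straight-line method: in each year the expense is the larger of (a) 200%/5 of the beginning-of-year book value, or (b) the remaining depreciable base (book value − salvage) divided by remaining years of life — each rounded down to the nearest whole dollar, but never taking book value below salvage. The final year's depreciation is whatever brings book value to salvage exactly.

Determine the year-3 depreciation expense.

Depreciable base = $194,022 − $13,000 = $181,022.
Year 1: DB = ⌊$194,022 × 200%/5⌋ = $77,608; SL = ⌊$181,022/5⌋ = $36,204 → take DB $77,608. Book value $116,414.
Year 2: DB = ⌊$116,414 × 200%/5⌋ = $46,565; SL = ⌊$103,414/4⌋ = $25,853 → take DB $46,565. Book value $69,849.
Year 3: DB = ⌊$69,849 × 200%/5⌋ = $27,939; SL = ⌊$56,849/3⌋ = $18,949 → take DB $27,939. Book value $41,910.

$27,939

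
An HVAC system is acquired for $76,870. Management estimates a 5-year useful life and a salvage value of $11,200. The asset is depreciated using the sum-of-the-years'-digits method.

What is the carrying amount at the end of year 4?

Depreciable base = $76,870 − $11,200 = $65,670.
Sum of the years' digits = 5+4+3+2+1 = 15.
Year 1: $65,670 × 5/15 = $21,890. Book value $54,980.
Year 2: $65,670 × 4/15 = $17,512. Book value $37,468.
Year 3: $65,670 × 3/15 = $13,134. Book value $24,334.
Year 4: $65,670 × 2/15 = $8,756. Book value $15,578.

$15,578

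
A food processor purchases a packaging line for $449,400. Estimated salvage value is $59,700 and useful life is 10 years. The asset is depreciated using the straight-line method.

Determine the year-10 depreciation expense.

$38,970

Depreciable base = $449,400 − $59,700 = $389,700.
Annual expense = $389,700 / 10 = $38,970.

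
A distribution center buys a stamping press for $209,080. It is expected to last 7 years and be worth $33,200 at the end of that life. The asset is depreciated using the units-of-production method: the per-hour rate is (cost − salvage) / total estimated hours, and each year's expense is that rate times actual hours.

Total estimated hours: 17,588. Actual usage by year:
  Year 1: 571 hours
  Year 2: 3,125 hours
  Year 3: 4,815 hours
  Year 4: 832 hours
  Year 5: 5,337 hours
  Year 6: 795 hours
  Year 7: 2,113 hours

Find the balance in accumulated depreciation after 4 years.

Depreciable base = $209,080 − $33,200 = $175,880.
Rate = $175,880 / 17,588 hours = $10 per hour.
Year 1: 571 × $10 = $5,710. Book value $203,370.
Year 2: 3,125 × $10 = $31,250. Book value $172,120.
Year 3: 4,815 × $10 = $48,150. Book value $123,970.
Year 4: 832 × $10 = $8,320. Book value $115,650.
Accumulated through year 4 = $209,080 − $115,650 = $93,430.

$93,430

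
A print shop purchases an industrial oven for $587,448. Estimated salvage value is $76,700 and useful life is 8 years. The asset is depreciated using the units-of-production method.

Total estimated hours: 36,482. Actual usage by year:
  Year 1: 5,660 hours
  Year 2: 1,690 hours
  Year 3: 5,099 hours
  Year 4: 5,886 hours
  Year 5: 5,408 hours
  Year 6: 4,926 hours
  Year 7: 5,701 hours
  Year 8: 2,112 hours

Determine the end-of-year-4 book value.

$330,758

Depreciable base = $587,448 − $76,700 = $510,748.
Rate = $510,748 / 36,482 hours = $14 per hour.
Year 1: 5,660 × $14 = $79,240. Book value $508,208.
Year 2: 1,690 × $14 = $23,660. Book value $484,548.
Year 3: 5,099 × $14 = $71,386. Book value $413,162.
Year 4: 5,886 × $14 = $82,404. Book value $330,758.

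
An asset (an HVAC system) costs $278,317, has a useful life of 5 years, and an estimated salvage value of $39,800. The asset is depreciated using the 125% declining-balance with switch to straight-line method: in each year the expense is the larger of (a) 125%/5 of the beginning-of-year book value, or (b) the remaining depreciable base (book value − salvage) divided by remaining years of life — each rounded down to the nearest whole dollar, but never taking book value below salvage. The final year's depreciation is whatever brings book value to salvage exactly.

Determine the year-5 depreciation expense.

$38,808

Depreciable base = $278,317 − $39,800 = $238,517.
Year 1: DB = ⌊$278,317 × 125%/5⌋ = $69,579; SL = ⌊$238,517/5⌋ = $47,703 → take DB $69,579. Book value $208,738.
Year 2: DB = ⌊$208,738 × 125%/5⌋ = $52,184; SL = ⌊$168,938/4⌋ = $42,234 → take DB $52,184. Book value $156,554.
Year 3: DB = ⌊$156,554 × 125%/5⌋ = $39,138; SL = ⌊$116,754/3⌋ = $38,918 → take DB $39,138. Book value $117,416.
Year 4: DB = ⌊$117,416 × 125%/5⌋ = $29,354; SL = ⌊$77,616/2⌋ = $38,808 → take SL $38,808. Book value $78,608.
Year 5 (final): $78,608 − $39,800 = $38,808. Book value $39,800.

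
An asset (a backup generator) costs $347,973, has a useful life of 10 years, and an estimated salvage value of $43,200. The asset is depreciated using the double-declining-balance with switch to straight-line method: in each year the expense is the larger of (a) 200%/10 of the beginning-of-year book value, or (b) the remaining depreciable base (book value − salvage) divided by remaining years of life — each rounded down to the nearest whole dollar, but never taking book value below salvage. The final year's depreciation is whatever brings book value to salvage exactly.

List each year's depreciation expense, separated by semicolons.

$69,594; $55,675; $44,540; $35,632; $28,506; $22,805; $18,244; $14,595; $11,676; $3,506

Depreciable base = $347,973 − $43,200 = $304,773.
Year 1: DB = ⌊$347,973 × 200%/10⌋ = $69,594; SL = ⌊$304,773/10⌋ = $30,477 → take DB $69,594. Book value $278,379.
Year 2: DB = ⌊$278,379 × 200%/10⌋ = $55,675; SL = ⌊$235,179/9⌋ = $26,131 → take DB $55,675. Book value $222,704.
Year 3: DB = ⌊$222,704 × 200%/10⌋ = $44,540; SL = ⌊$179,504/8⌋ = $22,438 → take DB $44,540. Book value $178,164.
Year 4: DB = ⌊$178,164 × 200%/10⌋ = $35,632; SL = ⌊$134,964/7⌋ = $19,280 → take DB $35,632. Book value $142,532.
Year 5: DB = ⌊$142,532 × 200%/10⌋ = $28,506; SL = ⌊$99,332/6⌋ = $16,555 → take DB $28,506. Book value $114,026.
Year 6: DB = ⌊$114,026 × 200%/10⌋ = $22,805; SL = ⌊$70,826/5⌋ = $14,165 → take DB $22,805. Book value $91,221.
Year 7: DB = ⌊$91,221 × 200%/10⌋ = $18,244; SL = ⌊$48,021/4⌋ = $12,005 → take DB $18,244. Book value $72,977.
Year 8: DB = ⌊$72,977 × 200%/10⌋ = $14,595; SL = ⌊$29,777/3⌋ = $9,925 → take DB $14,595. Book value $58,382.
Year 9: DB = ⌊$58,382 × 200%/10⌋ = $11,676; SL = ⌊$15,182/2⌋ = $7,591 → take DB $11,676. Book value $46,706.
Year 10 (final): $46,706 − $43,200 = $3,506. Book value $43,200.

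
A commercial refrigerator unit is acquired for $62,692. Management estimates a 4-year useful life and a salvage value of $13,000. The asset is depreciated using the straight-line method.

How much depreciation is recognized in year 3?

$12,423

Depreciable base = $62,692 − $13,000 = $49,692.
Annual expense = $49,692 / 4 = $12,423.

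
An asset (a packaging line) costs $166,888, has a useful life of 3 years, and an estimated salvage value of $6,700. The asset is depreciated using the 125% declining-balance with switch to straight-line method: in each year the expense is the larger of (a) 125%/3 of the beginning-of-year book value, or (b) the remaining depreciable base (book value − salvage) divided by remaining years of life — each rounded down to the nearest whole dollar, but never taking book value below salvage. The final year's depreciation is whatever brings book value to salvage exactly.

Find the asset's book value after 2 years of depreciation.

Depreciable base = $166,888 − $6,700 = $160,188.
Year 1: DB = ⌊$166,888 × 125%/3⌋ = $69,536; SL = ⌊$160,188/3⌋ = $53,396 → take DB $69,536. Book value $97,352.
Year 2: DB = ⌊$97,352 × 125%/3⌋ = $40,563; SL = ⌊$90,652/2⌋ = $45,326 → take SL $45,326. Book value $52,026.

$52,026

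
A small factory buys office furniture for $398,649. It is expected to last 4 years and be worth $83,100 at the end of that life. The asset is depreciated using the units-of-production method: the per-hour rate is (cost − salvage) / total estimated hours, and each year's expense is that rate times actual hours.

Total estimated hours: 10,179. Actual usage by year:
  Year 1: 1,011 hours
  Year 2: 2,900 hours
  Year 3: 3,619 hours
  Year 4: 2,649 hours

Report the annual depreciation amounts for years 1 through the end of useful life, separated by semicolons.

$31,341; $89,900; $112,189; $82,119

Depreciable base = $398,649 − $83,100 = $315,549.
Rate = $315,549 / 10,179 hours = $31 per hour.
Year 1: 1,011 × $31 = $31,341. Book value $367,308.
Year 2: 2,900 × $31 = $89,900. Book value $277,408.
Year 3: 3,619 × $31 = $112,189. Book value $165,219.
Year 4: 2,649 × $31 = $82,119. Book value $83,100.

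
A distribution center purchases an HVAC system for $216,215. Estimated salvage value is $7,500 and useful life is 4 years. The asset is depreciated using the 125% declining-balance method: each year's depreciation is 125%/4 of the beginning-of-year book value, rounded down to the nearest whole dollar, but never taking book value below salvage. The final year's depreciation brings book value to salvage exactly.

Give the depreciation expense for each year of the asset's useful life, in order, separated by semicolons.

$67,567; $46,452; $31,936; $62,760

Depreciable base = $216,215 − $7,500 = $208,715.
Year 1: ⌊$216,215 × 125%/4⌋ = $67,567. Book value $148,648.
Year 2: ⌊$148,648 × 125%/4⌋ = $46,452. Book value $102,196.
Year 3: ⌊$102,196 × 125%/4⌋ = $31,936. Book value $70,260.
Year 4 (final): $70,260 − $7,500 = $62,760. Book value $7,500.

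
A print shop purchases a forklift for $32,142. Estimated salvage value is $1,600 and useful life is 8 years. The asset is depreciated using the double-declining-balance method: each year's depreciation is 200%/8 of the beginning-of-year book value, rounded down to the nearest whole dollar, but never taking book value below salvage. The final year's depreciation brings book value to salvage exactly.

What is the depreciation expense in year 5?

$2,542

Depreciable base = $32,142 − $1,600 = $30,542.
Year 1: ⌊$32,142 × 200%/8⌋ = $8,035. Book value $24,107.
Year 2: ⌊$24,107 × 200%/8⌋ = $6,026. Book value $18,081.
Year 3: ⌊$18,081 × 200%/8⌋ = $4,520. Book value $13,561.
Year 4: ⌊$13,561 × 200%/8⌋ = $3,390. Book value $10,171.
Year 5: ⌊$10,171 × 200%/8⌋ = $2,542. Book value $7,629.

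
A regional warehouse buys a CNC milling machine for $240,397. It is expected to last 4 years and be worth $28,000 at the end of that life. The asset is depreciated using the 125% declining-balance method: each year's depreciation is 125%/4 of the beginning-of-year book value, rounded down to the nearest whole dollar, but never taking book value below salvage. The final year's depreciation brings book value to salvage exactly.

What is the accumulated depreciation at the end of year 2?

Depreciable base = $240,397 − $28,000 = $212,397.
Year 1: ⌊$240,397 × 125%/4⌋ = $75,124. Book value $165,273.
Year 2: ⌊$165,273 × 125%/4⌋ = $51,647. Book value $113,626.
Accumulated through year 2 = $240,397 − $113,626 = $126,771.

$126,771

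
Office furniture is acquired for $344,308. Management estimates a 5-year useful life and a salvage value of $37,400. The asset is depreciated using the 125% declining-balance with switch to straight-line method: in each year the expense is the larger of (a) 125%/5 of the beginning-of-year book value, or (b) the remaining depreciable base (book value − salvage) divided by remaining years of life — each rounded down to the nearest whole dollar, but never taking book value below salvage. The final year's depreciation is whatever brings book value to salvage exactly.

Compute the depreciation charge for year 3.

Depreciable base = $344,308 − $37,400 = $306,908.
Year 1: DB = ⌊$344,308 × 125%/5⌋ = $86,077; SL = ⌊$306,908/5⌋ = $61,381 → take DB $86,077. Book value $258,231.
Year 2: DB = ⌊$258,231 × 125%/5⌋ = $64,557; SL = ⌊$220,831/4⌋ = $55,207 → take DB $64,557. Book value $193,674.
Year 3: DB = ⌊$193,674 × 125%/5⌋ = $48,418; SL = ⌊$156,274/3⌋ = $52,091 → take SL $52,091. Book value $141,583.

$52,091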